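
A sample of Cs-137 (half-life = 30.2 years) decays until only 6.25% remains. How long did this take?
t = t½ × log₂(N₀/N) = 120.8 years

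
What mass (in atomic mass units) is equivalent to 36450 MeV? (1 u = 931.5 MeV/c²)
m = E/c² = 39.13 u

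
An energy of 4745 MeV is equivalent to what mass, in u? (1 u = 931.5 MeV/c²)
m = E/c² = 5.094 u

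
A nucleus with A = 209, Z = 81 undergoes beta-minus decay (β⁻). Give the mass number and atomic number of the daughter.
Daughter: A = 209, Z = 82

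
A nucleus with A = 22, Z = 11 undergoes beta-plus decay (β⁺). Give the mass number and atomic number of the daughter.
Daughter: A = 22, Z = 10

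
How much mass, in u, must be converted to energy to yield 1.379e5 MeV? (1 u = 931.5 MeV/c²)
m = E/c² = 148 u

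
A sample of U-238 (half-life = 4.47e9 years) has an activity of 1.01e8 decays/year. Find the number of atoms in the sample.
N = A/λ = 6.513e17 atoms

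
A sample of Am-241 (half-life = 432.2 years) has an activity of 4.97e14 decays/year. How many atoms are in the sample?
N = A/λ = 3.099e17 atoms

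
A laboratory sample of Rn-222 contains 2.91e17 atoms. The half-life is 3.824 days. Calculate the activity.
A = λN = 5.275e16 decays/day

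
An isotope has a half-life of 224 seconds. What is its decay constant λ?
λ = ln(2)/t½ = 0.003094 second⁻¹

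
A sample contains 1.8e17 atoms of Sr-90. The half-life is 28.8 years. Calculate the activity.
A = λN = 4.332e15 decays/year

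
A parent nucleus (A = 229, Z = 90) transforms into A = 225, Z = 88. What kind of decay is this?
ΔA = -4, ΔZ = -2 ⇒ alpha decay (α)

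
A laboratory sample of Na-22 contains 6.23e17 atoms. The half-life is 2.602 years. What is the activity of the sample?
A = λN = 1.66e17 decays/year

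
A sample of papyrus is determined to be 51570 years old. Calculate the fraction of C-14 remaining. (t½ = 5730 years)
N/N₀ = (1/2)^(t/t½) = 0.001953 = 0.195%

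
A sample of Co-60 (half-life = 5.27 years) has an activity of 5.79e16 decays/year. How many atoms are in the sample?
N = A/λ = 4.402e17 atoms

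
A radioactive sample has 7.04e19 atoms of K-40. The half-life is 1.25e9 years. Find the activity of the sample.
A = λN = 3.904e10 decays/year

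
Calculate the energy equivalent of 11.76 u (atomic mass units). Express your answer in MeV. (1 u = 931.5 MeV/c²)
E = mc² = 10950 MeV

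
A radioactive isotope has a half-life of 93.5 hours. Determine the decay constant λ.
λ = ln(2)/t½ = 0.007413 hour⁻¹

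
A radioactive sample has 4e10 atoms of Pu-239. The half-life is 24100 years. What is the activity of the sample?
A = λN = 1.15e6 decays/year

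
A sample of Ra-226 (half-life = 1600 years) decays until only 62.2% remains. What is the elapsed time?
t = t½ × log₂(N₀/N) = 1096 years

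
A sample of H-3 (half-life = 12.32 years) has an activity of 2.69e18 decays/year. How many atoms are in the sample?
N = A/λ = 4.781e19 atoms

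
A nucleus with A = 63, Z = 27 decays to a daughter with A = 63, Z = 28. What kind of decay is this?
ΔA = 0, ΔZ = +1 ⇒ beta-minus decay (β⁻)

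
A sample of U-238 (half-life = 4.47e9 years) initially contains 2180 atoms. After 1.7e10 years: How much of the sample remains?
N = N₀(1/2)^(t/t½) = 156.2 atoms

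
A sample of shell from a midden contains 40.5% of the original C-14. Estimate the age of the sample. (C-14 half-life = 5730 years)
Age = t½ × log₂(1/ratio) = 7472 years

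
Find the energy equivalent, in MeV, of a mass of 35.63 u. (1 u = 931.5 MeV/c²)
E = mc² = 33190 MeV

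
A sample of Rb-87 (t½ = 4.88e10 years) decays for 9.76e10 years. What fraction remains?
N/N₀ = (1/2)^(t/t½) = 0.25 = 25%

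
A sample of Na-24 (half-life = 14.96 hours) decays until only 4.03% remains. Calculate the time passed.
t = t½ × log₂(N₀/N) = 69.31 hours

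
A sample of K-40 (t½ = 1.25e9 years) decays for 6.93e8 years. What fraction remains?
N/N₀ = (1/2)^(t/t½) = 0.6809 = 68.1%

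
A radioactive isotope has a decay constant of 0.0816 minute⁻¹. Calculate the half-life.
t½ = ln(2)/λ = 8.494 minutes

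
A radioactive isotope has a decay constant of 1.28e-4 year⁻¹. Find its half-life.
t½ = ln(2)/λ = 5415 years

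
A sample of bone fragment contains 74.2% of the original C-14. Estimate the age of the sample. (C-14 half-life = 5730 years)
Age = t½ × log₂(1/ratio) = 2467 years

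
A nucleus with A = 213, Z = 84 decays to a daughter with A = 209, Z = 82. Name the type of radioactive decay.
ΔA = -4, ΔZ = -2 ⇒ alpha decay (α)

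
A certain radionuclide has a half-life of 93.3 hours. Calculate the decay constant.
λ = ln(2)/t½ = 0.007429 hour⁻¹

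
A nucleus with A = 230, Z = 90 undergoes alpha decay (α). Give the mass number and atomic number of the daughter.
Daughter: A = 226, Z = 88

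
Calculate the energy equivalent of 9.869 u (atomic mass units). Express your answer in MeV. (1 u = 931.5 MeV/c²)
E = mc² = 9193 MeV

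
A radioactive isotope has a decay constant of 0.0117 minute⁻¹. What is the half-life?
t½ = ln(2)/λ = 59.24 minutes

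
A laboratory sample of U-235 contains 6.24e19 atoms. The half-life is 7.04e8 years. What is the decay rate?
A = λN = 6.144e10 decays/year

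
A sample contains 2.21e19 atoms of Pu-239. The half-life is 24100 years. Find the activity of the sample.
A = λN = 6.356e14 decays/year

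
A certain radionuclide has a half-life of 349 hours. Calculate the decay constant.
λ = ln(2)/t½ = 0.001986 hour⁻¹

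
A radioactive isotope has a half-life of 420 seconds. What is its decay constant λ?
λ = ln(2)/t½ = 0.00165 second⁻¹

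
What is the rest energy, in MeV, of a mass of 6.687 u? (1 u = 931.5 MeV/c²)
E = mc² = 6229 MeV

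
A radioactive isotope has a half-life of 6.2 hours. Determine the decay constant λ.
λ = ln(2)/t½ = 0.1118 hour⁻¹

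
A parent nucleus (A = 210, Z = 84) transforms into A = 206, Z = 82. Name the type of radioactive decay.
ΔA = -4, ΔZ = -2 ⇒ alpha decay (α)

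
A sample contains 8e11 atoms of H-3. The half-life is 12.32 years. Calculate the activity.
A = λN = 4.501e10 decays/year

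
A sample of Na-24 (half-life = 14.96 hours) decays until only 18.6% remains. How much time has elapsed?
t = t½ × log₂(N₀/N) = 36.3 hours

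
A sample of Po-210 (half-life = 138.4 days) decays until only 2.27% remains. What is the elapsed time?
t = t½ × log₂(N₀/N) = 755.8 days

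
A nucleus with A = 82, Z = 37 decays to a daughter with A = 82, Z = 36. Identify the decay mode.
ΔA = 0, ΔZ = -1 ⇒ beta-plus decay (β⁺) or electron capture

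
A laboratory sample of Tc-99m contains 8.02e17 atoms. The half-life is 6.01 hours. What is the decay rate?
A = λN = 9.25e16 decays/hour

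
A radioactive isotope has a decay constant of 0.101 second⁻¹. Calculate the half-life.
t½ = ln(2)/λ = 6.863 seconds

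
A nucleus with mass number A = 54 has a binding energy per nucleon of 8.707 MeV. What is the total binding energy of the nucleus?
B.E. = 8.707 × 54 = 470.2 MeV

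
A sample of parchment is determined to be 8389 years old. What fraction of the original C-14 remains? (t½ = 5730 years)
N/N₀ = (1/2)^(t/t½) = 0.3625 = 36.2%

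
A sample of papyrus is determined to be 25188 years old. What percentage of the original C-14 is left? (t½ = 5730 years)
N/N₀ = (1/2)^(t/t½) = 0.0475 = 4.75%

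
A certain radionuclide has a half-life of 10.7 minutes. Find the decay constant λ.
λ = ln(2)/t½ = 0.06478 minute⁻¹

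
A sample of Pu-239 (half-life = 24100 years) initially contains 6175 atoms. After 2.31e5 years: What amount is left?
N = N₀(1/2)^(t/t½) = 8.04 atoms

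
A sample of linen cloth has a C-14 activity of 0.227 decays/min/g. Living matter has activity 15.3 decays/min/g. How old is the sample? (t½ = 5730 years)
Age = t½ × log₂(A₀/A) = 34810 years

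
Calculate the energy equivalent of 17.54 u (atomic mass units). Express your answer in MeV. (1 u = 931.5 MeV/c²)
E = mc² = 16340 MeV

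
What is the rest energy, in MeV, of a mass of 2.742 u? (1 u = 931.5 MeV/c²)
E = mc² = 2554 MeV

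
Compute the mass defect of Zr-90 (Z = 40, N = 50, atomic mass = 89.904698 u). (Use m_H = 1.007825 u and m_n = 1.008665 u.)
Δm = Z·m_H + N·m_n − M = 0.8416 u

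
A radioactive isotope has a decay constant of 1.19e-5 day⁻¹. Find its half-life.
t½ = ln(2)/λ = 58250 days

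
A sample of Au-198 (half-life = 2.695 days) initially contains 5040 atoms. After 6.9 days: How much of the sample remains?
N = N₀(1/2)^(t/t½) = 854.5 atoms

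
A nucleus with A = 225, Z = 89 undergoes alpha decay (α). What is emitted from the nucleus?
α particle = ⁴₂He (2 protons + 2 neutrons)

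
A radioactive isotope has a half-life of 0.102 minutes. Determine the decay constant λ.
λ = ln(2)/t½ = 6.796 minute⁻¹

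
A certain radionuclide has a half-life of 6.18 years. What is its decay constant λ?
λ = ln(2)/t½ = 0.1122 year⁻¹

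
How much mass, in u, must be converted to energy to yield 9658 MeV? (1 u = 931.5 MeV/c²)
m = E/c² = 10.37 u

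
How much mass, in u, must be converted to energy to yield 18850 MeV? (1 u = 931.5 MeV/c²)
m = E/c² = 20.24 u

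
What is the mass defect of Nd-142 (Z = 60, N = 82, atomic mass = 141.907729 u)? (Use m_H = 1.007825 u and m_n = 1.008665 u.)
Δm = Z·m_H + N·m_n − M = 1.272 u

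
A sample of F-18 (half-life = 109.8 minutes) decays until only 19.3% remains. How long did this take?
t = t½ × log₂(N₀/N) = 260.6 minutes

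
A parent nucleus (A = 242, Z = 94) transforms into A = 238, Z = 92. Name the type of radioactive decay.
ΔA = -4, ΔZ = -2 ⇒ alpha decay (α)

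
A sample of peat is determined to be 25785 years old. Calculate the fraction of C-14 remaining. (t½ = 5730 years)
N/N₀ = (1/2)^(t/t½) = 0.04419 = 4.42%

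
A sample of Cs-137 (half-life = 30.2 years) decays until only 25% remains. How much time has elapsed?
t = t½ × log₂(N₀/N) = 60.4 years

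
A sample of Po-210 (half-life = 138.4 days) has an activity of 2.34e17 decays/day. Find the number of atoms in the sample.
N = A/λ = 4.672e19 atoms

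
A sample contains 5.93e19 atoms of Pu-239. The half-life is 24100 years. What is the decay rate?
A = λN = 1.706e15 decays/year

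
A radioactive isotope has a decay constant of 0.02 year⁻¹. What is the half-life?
t½ = ln(2)/λ = 34.66 years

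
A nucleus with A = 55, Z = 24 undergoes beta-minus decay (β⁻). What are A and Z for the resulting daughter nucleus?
Daughter: A = 55, Z = 25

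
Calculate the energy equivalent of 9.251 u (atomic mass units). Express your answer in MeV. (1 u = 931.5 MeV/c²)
E = mc² = 8617 MeV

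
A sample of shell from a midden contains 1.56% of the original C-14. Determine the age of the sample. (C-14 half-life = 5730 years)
Age = t½ × log₂(1/ratio) = 34390 years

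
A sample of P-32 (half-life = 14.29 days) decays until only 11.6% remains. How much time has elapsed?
t = t½ × log₂(N₀/N) = 44.41 days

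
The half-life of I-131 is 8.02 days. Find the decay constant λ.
λ = ln(2)/t½ = 0.08643 day⁻¹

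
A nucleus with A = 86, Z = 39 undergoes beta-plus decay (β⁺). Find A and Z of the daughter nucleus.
Daughter: A = 86, Z = 38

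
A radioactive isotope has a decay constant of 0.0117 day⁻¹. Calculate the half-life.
t½ = ln(2)/λ = 59.24 days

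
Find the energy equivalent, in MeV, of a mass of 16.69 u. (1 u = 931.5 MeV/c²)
E = mc² = 15550 MeV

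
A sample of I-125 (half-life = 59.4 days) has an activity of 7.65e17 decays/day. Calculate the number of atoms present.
N = A/λ = 6.556e19 atoms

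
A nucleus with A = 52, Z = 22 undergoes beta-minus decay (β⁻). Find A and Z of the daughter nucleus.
Daughter: A = 52, Z = 23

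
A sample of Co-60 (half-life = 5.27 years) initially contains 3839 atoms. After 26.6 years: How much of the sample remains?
N = N₀(1/2)^(t/t½) = 116.1 atoms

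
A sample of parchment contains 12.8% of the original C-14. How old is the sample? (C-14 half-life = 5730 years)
Age = t½ × log₂(1/ratio) = 16990 years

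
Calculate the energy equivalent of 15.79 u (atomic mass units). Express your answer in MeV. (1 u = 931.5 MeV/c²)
E = mc² = 14710 MeV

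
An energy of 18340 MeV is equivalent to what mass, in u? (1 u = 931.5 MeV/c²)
m = E/c² = 19.69 u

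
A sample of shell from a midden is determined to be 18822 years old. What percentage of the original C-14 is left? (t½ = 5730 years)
N/N₀ = (1/2)^(t/t½) = 0.1026 = 10.3%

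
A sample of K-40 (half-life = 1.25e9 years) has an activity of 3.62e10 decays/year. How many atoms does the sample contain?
N = A/λ = 6.528e19 atoms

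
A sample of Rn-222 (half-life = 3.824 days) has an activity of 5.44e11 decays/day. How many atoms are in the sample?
N = A/λ = 3.001e12 atoms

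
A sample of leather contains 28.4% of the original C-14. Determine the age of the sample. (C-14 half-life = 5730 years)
Age = t½ × log₂(1/ratio) = 10410 years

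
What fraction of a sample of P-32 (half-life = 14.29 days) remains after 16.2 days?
N/N₀ = (1/2)^(t/t½) = 0.4558 = 45.6%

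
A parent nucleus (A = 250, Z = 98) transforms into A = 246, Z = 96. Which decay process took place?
ΔA = -4, ΔZ = -2 ⇒ alpha decay (α)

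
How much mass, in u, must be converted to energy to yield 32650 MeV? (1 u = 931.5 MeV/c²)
m = E/c² = 35.05 u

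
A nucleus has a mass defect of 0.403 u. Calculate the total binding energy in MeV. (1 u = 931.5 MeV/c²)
B.E. = Δm × 931.5 = 375.4 MeV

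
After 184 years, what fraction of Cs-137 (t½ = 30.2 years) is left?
N/N₀ = (1/2)^(t/t½) = 0.01465 = 1.47%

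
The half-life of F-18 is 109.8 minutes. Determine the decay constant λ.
λ = ln(2)/t½ = 0.006313 minute⁻¹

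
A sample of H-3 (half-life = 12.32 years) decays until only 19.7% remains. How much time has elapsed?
t = t½ × log₂(N₀/N) = 28.87 years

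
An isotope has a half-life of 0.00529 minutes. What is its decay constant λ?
λ = ln(2)/t½ = 131 minute⁻¹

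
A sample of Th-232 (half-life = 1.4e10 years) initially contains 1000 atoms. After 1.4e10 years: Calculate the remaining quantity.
N = N₀(1/2)^(t/t½) = 500 atoms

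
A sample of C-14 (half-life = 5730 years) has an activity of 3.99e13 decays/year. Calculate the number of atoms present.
N = A/λ = 3.298e17 atoms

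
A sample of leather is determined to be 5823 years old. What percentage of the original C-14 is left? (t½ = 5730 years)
N/N₀ = (1/2)^(t/t½) = 0.4944 = 49.4%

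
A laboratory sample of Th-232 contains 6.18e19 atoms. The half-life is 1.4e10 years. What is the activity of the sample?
A = λN = 3.06e9 decays/year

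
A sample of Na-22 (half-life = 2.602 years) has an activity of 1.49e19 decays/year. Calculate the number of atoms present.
N = A/λ = 5.593e19 atoms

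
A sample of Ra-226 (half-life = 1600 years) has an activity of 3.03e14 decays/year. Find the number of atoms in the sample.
N = A/λ = 6.994e17 atoms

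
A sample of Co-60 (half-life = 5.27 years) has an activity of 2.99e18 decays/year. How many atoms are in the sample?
N = A/λ = 2.273e19 atoms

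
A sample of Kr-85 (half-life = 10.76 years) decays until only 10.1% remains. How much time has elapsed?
t = t½ × log₂(N₀/N) = 35.59 years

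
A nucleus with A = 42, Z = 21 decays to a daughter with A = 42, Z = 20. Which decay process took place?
ΔA = 0, ΔZ = -1 ⇒ beta-plus decay (β⁺) or electron capture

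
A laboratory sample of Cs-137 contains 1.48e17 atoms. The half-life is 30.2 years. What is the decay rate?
A = λN = 3.397e15 decays/year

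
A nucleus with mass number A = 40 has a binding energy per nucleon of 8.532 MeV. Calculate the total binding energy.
B.E. = 8.532 × 40 = 341.3 MeV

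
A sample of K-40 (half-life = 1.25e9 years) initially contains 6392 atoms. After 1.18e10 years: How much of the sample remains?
N = N₀(1/2)^(t/t½) = 9.203 atoms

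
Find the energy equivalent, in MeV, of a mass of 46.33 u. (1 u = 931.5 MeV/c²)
E = mc² = 43160 MeV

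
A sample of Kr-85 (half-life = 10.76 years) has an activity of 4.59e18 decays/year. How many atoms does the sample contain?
N = A/λ = 7.125e19 atoms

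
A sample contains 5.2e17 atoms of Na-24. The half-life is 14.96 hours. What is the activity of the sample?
A = λN = 2.409e16 decays/hour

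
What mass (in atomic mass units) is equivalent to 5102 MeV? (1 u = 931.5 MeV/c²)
m = E/c² = 5.477 u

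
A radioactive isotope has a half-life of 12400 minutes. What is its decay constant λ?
λ = ln(2)/t½ = 5.59e-5 minute⁻¹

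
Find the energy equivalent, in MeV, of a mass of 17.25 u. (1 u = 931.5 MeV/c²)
E = mc² = 16070 MeV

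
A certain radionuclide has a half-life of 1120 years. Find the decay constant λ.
λ = ln(2)/t½ = 6.189e-4 year⁻¹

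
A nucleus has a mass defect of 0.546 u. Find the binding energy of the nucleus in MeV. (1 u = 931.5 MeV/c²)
B.E. = Δm × 931.5 = 508.6 MeV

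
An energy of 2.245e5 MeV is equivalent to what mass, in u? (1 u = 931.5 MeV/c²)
m = E/c² = 241 u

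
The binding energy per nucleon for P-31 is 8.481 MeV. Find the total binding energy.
B.E. = 8.481 × 31 = 262.9 MeV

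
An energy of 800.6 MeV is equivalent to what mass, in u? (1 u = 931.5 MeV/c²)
m = E/c² = 0.8595 u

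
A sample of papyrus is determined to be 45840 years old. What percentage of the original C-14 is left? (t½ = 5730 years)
N/N₀ = (1/2)^(t/t½) = 0.003906 = 0.391%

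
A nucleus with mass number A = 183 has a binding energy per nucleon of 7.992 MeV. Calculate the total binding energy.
B.E. = 7.992 × 183 = 1463 MeV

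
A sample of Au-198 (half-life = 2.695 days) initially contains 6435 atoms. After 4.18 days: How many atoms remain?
N = N₀(1/2)^(t/t½) = 2196 atoms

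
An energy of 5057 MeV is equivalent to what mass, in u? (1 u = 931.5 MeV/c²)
m = E/c² = 5.429 u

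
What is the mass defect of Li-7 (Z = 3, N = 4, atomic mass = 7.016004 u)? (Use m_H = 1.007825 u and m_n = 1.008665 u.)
Δm = Z·m_H + N·m_n − M = 0.04213 u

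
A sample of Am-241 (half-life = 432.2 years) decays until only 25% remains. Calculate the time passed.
t = t½ × log₂(N₀/N) = 864.4 years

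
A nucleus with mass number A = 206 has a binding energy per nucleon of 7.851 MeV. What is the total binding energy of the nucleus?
B.E. = 7.851 × 206 = 1617 MeV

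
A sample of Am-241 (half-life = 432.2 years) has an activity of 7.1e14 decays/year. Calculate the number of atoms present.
N = A/λ = 4.427e17 atoms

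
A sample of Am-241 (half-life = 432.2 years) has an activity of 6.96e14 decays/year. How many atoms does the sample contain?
N = A/λ = 4.34e17 atoms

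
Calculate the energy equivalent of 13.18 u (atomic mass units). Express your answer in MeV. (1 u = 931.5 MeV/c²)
E = mc² = 12280 MeV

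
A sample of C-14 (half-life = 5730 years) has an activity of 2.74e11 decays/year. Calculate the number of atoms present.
N = A/λ = 2.265e15 atoms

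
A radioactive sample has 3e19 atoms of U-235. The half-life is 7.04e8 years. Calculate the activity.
A = λN = 2.954e10 decays/year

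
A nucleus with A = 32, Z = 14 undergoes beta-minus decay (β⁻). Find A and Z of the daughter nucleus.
Daughter: A = 32, Z = 15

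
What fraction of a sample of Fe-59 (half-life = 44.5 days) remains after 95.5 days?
N/N₀ = (1/2)^(t/t½) = 0.2259 = 22.6%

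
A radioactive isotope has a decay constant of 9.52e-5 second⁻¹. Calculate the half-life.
t½ = ln(2)/λ = 7281 seconds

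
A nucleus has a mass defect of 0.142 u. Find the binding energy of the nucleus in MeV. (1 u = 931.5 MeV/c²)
B.E. = Δm × 931.5 = 132.3 MeV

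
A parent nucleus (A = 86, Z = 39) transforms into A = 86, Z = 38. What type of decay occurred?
ΔA = 0, ΔZ = -1 ⇒ beta-plus decay (β⁺) or electron capture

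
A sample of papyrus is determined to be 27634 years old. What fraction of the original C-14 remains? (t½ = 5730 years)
N/N₀ = (1/2)^(t/t½) = 0.03534 = 3.53%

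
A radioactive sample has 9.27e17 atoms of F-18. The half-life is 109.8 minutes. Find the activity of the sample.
A = λN = 5.852e15 decays/minute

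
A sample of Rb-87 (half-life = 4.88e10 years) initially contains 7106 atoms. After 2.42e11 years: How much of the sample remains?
N = N₀(1/2)^(t/t½) = 228.5 atoms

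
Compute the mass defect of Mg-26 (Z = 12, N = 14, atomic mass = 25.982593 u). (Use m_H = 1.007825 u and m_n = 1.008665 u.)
Δm = Z·m_H + N·m_n − M = 0.2326 u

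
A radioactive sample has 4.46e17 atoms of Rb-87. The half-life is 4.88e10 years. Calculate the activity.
A = λN = 6.335e6 decays/year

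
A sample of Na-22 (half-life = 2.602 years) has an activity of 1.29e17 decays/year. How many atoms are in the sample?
N = A/λ = 4.843e17 atoms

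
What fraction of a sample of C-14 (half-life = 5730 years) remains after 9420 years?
N/N₀ = (1/2)^(t/t½) = 0.32 = 32%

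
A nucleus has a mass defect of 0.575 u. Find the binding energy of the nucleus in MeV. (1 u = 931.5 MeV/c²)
B.E. = Δm × 931.5 = 535.6 MeV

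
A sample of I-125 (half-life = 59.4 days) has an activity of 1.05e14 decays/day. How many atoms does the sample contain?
N = A/λ = 8.998e15 atoms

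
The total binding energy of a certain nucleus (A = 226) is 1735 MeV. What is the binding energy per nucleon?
B.E./A = 1735/226 = 7.677 MeV/nucleon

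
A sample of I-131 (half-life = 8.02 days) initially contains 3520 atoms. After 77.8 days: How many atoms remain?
N = N₀(1/2)^(t/t½) = 4.23 atoms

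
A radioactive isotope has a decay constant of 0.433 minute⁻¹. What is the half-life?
t½ = ln(2)/λ = 1.601 minutes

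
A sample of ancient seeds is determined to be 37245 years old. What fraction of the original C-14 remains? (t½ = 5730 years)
N/N₀ = (1/2)^(t/t½) = 0.01105 = 1.1%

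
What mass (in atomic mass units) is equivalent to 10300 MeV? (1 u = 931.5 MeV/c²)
m = E/c² = 11.06 u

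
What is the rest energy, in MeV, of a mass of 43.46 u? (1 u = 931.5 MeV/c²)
E = mc² = 40480 MeV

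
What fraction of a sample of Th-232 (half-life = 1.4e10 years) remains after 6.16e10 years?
N/N₀ = (1/2)^(t/t½) = 0.04737 = 4.74%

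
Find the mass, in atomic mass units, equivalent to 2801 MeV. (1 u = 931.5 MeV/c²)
m = E/c² = 3.007 u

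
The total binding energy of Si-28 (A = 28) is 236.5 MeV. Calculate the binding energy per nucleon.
B.E./A = 236.5/28 = 8.446 MeV/nucleon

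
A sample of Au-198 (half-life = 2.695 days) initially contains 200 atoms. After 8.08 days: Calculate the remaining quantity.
N = N₀(1/2)^(t/t½) = 25.03 atoms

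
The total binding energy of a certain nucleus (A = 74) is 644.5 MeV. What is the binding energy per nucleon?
B.E./A = 644.5/74 = 8.709 MeV/nucleon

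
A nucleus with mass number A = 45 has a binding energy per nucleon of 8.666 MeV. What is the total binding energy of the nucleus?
B.E. = 8.666 × 45 = 390 MeV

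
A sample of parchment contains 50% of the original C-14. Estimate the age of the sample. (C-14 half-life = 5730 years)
Age = t½ × log₂(1/ratio) = 5730 years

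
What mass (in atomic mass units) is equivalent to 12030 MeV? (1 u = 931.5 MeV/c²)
m = E/c² = 12.91 u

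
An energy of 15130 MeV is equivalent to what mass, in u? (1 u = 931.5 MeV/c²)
m = E/c² = 16.24 u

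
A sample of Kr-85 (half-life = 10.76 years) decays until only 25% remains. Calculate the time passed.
t = t½ × log₂(N₀/N) = 21.52 years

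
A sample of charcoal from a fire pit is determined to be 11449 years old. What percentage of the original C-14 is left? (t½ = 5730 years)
N/N₀ = (1/2)^(t/t½) = 0.2503 = 25%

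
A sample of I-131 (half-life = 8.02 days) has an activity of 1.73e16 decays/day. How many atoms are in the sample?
N = A/λ = 2.002e17 atoms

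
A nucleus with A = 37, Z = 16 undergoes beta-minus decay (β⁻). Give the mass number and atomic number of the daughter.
Daughter: A = 37, Z = 17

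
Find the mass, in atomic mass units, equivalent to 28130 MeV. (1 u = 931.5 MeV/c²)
m = E/c² = 30.2 u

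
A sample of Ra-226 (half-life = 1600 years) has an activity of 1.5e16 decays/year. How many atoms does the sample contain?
N = A/λ = 3.462e19 atoms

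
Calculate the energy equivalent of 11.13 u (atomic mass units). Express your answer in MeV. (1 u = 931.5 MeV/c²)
E = mc² = 10370 MeV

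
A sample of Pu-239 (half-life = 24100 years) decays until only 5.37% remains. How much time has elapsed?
t = t½ × log₂(N₀/N) = 1.017e5 years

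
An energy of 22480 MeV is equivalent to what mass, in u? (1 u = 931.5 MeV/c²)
m = E/c² = 24.13 u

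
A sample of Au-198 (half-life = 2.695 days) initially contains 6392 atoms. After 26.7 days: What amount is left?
N = N₀(1/2)^(t/t½) = 6.657 atoms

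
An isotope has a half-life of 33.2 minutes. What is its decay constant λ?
λ = ln(2)/t½ = 0.02088 minute⁻¹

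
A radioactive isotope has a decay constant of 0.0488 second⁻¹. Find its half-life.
t½ = ln(2)/λ = 14.2 seconds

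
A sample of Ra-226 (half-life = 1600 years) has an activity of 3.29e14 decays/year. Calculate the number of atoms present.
N = A/λ = 7.594e17 atoms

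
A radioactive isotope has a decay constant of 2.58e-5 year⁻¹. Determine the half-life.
t½ = ln(2)/λ = 26870 years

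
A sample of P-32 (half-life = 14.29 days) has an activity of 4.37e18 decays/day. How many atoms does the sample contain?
N = A/λ = 9.009e19 atoms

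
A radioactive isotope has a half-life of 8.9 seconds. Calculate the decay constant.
λ = ln(2)/t½ = 0.07788 second⁻¹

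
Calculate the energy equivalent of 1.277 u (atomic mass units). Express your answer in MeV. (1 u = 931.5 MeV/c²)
E = mc² = 1190 MeV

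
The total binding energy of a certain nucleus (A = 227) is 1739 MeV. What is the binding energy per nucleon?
B.E./A = 1739/227 = 7.661 MeV/nucleon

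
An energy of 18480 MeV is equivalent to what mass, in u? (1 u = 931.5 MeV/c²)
m = E/c² = 19.84 u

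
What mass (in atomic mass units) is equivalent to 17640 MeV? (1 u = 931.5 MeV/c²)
m = E/c² = 18.94 u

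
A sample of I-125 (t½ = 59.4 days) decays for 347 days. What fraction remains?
N/N₀ = (1/2)^(t/t½) = 0.01744 = 1.74%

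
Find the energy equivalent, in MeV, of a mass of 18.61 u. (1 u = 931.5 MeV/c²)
E = mc² = 17340 MeV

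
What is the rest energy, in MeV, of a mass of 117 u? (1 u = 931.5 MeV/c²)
E = mc² = 1.09e5 MeV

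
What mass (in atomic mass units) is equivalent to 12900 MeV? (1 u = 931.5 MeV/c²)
m = E/c² = 13.85 u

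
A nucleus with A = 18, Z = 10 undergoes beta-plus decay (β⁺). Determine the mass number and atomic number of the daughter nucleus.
Daughter: A = 18, Z = 9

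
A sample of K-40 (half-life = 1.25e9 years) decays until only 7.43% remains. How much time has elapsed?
t = t½ × log₂(N₀/N) = 4.688e9 years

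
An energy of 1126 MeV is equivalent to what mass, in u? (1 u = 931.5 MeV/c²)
m = E/c² = 1.209 u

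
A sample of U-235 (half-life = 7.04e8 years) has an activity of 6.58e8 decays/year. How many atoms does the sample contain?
N = A/λ = 6.683e17 atoms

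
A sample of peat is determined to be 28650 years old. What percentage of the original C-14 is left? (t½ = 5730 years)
N/N₀ = (1/2)^(t/t½) = 0.03125 = 3.12%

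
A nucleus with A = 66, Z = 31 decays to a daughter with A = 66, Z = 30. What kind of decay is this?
ΔA = 0, ΔZ = -1 ⇒ beta-plus decay (β⁺) or electron capture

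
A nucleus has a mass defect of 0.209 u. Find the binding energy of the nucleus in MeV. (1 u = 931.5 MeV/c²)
B.E. = Δm × 931.5 = 194.7 MeV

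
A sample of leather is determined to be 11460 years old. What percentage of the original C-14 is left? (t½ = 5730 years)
N/N₀ = (1/2)^(t/t½) = 0.25 = 25%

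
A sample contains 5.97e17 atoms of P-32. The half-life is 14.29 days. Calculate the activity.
A = λN = 2.896e16 decays/day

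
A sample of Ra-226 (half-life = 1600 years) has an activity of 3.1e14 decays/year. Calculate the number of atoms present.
N = A/λ = 7.156e17 atoms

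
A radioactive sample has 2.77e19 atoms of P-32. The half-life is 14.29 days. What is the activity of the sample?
A = λN = 1.344e18 decays/day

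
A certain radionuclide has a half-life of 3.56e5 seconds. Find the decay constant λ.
λ = ln(2)/t½ = 1.947e-6 second⁻¹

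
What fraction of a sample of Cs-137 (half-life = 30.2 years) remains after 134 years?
N/N₀ = (1/2)^(t/t½) = 0.04616 = 4.62%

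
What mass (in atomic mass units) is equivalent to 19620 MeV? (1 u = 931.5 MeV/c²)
m = E/c² = 21.06 u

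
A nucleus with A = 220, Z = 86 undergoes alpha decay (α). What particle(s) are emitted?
α particle = ⁴₂He (2 protons + 2 neutrons)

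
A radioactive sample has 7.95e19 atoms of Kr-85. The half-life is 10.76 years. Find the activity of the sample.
A = λN = 5.121e18 decays/year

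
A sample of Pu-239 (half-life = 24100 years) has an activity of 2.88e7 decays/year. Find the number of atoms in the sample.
N = A/λ = 1.001e12 atoms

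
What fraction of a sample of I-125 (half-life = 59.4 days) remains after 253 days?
N/N₀ = (1/2)^(t/t½) = 0.05222 = 5.22%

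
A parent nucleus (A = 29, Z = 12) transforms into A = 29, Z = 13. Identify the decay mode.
ΔA = 0, ΔZ = +1 ⇒ beta-minus decay (β⁻)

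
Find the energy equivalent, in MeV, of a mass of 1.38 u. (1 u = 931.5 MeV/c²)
E = mc² = 1285 MeV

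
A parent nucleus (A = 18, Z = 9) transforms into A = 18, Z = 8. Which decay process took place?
ΔA = 0, ΔZ = -1 ⇒ beta-plus decay (β⁺) or electron capture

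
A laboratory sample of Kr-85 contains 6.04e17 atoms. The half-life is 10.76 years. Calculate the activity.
A = λN = 3.891e16 decays/year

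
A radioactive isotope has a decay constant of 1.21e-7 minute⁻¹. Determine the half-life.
t½ = ln(2)/λ = 5.728e6 minutes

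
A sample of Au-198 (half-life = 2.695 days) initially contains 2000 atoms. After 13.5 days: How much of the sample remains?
N = N₀(1/2)^(t/t½) = 62.1 atoms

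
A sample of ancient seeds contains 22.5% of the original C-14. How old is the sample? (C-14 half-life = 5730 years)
Age = t½ × log₂(1/ratio) = 12330 years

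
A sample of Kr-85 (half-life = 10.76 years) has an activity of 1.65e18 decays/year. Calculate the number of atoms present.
N = A/λ = 2.561e19 atoms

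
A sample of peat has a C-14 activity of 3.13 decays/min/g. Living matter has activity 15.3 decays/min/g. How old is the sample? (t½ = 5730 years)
Age = t½ × log₂(A₀/A) = 13120 years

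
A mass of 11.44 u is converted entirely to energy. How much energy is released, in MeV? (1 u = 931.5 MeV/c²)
E = mc² = 10660 MeV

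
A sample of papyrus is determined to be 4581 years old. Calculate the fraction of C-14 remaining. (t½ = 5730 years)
N/N₀ = (1/2)^(t/t½) = 0.5746 = 57.5%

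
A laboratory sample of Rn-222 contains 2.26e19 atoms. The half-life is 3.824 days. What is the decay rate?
A = λN = 4.097e18 decays/day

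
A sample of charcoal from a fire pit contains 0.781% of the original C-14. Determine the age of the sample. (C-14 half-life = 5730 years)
Age = t½ × log₂(1/ratio) = 40110 years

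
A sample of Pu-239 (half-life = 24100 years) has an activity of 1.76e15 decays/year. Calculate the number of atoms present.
N = A/λ = 6.119e19 atoms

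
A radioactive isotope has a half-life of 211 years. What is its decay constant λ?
λ = ln(2)/t½ = 0.003285 year⁻¹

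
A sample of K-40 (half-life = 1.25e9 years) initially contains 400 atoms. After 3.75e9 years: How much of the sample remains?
N = N₀(1/2)^(t/t½) = 50 atoms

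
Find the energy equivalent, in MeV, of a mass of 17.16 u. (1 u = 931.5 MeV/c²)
E = mc² = 15980 MeV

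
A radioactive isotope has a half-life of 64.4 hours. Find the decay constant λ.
λ = ln(2)/t½ = 0.01076 hour⁻¹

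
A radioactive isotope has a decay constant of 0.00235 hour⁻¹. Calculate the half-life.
t½ = ln(2)/λ = 295 hours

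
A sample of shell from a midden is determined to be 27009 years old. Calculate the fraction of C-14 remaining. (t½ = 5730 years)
N/N₀ = (1/2)^(t/t½) = 0.03811 = 3.81%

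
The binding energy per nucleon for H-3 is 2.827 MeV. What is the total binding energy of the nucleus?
B.E. = 2.827 × 3 = 8.481 MeV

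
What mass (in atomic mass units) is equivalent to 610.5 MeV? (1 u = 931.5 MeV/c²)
m = E/c² = 0.6554 u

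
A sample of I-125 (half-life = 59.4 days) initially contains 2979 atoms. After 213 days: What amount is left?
N = N₀(1/2)^(t/t½) = 248.1 atoms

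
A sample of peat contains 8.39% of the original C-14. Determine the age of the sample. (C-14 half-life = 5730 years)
Age = t½ × log₂(1/ratio) = 20490 years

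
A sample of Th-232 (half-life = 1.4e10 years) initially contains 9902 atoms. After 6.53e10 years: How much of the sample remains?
N = N₀(1/2)^(t/t½) = 390.5 atoms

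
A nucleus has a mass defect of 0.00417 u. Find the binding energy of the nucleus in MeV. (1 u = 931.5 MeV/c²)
B.E. = Δm × 931.5 = 3.884 MeV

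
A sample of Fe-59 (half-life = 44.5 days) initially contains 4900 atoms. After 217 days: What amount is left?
N = N₀(1/2)^(t/t½) = 166.8 atoms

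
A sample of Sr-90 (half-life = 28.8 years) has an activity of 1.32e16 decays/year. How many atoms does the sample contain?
N = A/λ = 5.485e17 atoms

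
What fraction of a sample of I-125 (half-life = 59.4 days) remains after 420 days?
N/N₀ = (1/2)^(t/t½) = 0.007439 = 0.744%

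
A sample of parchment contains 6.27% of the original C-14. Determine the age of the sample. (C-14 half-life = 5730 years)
Age = t½ × log₂(1/ratio) = 22890 years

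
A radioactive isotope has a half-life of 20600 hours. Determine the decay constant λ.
λ = ln(2)/t½ = 3.365e-5 hour⁻¹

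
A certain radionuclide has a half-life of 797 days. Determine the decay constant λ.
λ = ln(2)/t½ = 8.697e-4 day⁻¹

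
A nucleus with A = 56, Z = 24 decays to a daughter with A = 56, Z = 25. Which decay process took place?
ΔA = 0, ΔZ = +1 ⇒ beta-minus decay (β⁻)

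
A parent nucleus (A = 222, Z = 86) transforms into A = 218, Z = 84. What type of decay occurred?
ΔA = -4, ΔZ = -2 ⇒ alpha decay (α)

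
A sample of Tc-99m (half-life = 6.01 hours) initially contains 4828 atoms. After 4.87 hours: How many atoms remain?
N = N₀(1/2)^(t/t½) = 2753 atoms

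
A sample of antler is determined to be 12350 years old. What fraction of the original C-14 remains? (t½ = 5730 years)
N/N₀ = (1/2)^(t/t½) = 0.2245 = 22.4%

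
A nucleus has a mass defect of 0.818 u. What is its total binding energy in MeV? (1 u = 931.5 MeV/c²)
B.E. = Δm × 931.5 = 762 MeV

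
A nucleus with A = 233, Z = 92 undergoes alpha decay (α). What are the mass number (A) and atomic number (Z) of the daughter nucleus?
Daughter: A = 229, Z = 90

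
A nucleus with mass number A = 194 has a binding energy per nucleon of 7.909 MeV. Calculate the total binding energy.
B.E. = 7.909 × 194 = 1534 MeV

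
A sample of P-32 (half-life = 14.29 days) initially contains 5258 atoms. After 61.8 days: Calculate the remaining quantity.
N = N₀(1/2)^(t/t½) = 262.4 atoms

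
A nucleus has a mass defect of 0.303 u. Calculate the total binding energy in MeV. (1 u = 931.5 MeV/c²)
B.E. = Δm × 931.5 = 282.2 MeV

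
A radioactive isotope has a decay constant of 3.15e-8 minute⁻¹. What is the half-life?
t½ = ln(2)/λ = 2.2e7 minutes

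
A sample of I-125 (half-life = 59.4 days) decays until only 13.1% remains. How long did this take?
t = t½ × log₂(N₀/N) = 174.2 days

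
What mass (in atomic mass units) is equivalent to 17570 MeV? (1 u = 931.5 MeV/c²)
m = E/c² = 18.86 u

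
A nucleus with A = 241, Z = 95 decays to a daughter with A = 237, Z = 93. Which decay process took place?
ΔA = -4, ΔZ = -2 ⇒ alpha decay (α)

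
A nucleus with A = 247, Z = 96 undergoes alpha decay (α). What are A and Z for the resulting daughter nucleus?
Daughter: A = 243, Z = 94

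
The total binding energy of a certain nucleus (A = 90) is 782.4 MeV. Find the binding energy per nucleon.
B.E./A = 782.4/90 = 8.693 MeV/nucleon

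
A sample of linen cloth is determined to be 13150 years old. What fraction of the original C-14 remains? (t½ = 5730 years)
N/N₀ = (1/2)^(t/t½) = 0.2038 = 20.4%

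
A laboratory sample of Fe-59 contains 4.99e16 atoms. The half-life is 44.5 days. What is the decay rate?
A = λN = 7.773e14 decays/day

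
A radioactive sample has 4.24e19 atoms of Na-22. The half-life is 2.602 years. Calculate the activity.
A = λN = 1.129e19 decays/year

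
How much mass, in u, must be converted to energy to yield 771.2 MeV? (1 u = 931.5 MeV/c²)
m = E/c² = 0.8279 u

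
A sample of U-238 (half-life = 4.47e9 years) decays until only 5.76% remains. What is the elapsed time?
t = t½ × log₂(N₀/N) = 1.841e10 years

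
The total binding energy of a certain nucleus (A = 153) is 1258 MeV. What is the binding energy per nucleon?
B.E./A = 1258/153 = 8.222 MeV/nucleon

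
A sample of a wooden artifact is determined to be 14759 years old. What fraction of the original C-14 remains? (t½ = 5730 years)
N/N₀ = (1/2)^(t/t½) = 0.1677 = 16.8%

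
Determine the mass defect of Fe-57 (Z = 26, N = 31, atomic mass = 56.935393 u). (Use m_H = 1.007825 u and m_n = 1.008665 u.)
Δm = Z·m_H + N·m_n − M = 0.5367 u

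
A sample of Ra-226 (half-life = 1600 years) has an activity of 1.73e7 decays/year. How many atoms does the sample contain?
N = A/λ = 3.993e10 atoms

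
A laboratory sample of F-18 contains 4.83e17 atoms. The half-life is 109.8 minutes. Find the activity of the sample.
A = λN = 3.049e15 decays/minute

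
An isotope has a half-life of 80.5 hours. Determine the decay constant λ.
λ = ln(2)/t½ = 0.008611 hour⁻¹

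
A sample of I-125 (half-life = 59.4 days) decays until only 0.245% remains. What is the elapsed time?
t = t½ × log₂(N₀/N) = 515.2 days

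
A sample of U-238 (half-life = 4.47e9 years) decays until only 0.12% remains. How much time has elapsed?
t = t½ × log₂(N₀/N) = 4.337e10 years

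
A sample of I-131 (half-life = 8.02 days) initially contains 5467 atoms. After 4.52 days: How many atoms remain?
N = N₀(1/2)^(t/t½) = 3699 atoms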